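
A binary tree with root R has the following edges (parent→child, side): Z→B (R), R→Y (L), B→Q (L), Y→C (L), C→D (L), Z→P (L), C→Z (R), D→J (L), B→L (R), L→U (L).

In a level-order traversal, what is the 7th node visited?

Level-order visits nodes level by level from the root, left to right within each level.
Level 0: R
Level 1: Y
Level 2: C
Level 3: D, Z
Level 4: J, P, B
Level 5: Q, L
Level 6: U
Full level-order sequence: R, Y, C, D, Z, J, P, B, Q, L, U.

P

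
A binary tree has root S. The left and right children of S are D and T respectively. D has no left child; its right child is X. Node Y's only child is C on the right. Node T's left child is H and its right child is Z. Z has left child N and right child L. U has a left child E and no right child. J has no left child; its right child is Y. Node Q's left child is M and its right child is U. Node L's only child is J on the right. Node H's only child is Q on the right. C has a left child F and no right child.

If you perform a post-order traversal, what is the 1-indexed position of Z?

Post-order visits the left subtree, then the right subtree, then the node.
At S: go left to D.
  At D: no left child.
  At D: go right to X.
    X is a leaf — visit X.
  Visit D.
At S: go right to T.
  At T: go left to H.
    At H: no left child.
    At H: go right to Q.
      At Q: go left to M.
        M is a leaf — visit M.
      At Q: go right to U.
        At U: go left to E.
          E is a leaf — visit E.
        At U: no right child.
        Visit U.
      Visit Q.
    Visit H.
  At T: go right to Z.
    At Z: go left to N.
      N is a leaf — visit N.
    At Z: go right to L.
      At L: no left child.
      At L: go right to J.
        At J: no left child.
        At J: go right to Y.
          At Y: no left child.
          At Y: go right to C.
            At C: go left to F.
              F is a leaf — visit F.
            At C: no right child.
            Visit C.
          Visit Y.
        Visit J.
      Visit L.
    Visit Z.
  Visit T.
Visit S.
Full post-order sequence: X, D, M, E, U, Q, H, N, F, C, Y, J, L, Z, T, S.

14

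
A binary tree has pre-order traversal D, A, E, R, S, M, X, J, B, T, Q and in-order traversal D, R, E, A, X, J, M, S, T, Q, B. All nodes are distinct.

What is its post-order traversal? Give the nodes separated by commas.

R, E, J, X, M, Q, T, B, S, A, D

The first element of pre-order is the root; it splits in-order into left and right subtrees.
Root D: left subtree has 0 nodes { }, right has 10 {R, E, A, X, J, M, S, T, Q, B}.
  Root A: left subtree has 2 nodes {R, E}, right has 7 {X, J, M, S, T, Q, B}.
    Root E: left subtree has 1 node {R}, right has 0 { }.
    Root S: left subtree has 3 nodes {X, J, M}, right has 3 {T, Q, B}.
      Root M: left subtree has 2 nodes {X, J}, right has 0 { }.
        Root X: left subtree has 0 nodes { }, right has 1 {J}.
      Root B: left subtree has 2 nodes {T, Q}, right has 0 { }.
        Root T: left subtree has 0 nodes { }, right has 1 {Q}.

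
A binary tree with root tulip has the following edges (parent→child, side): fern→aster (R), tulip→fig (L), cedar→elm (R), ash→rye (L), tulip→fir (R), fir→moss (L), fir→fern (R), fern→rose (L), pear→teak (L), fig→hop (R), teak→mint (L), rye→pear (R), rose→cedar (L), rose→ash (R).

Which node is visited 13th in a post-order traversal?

Post-order visits the left subtree, then the right subtree, then the node.
At tulip: go left to fig.
  At fig: no left child.
  At fig: go right to hop.
    hop is a leaf — visit hop.
  Visit fig.
At tulip: go right to fir.
  At fir: go left to moss.
    moss is a leaf — visit moss.
  At fir: go right to fern.
    At fern: go left to rose.
      At rose: go left to cedar.
        At cedar: no left child.
        At cedar: go right to elm.
          elm is a leaf — visit elm.
        Visit cedar.
      At rose: go right to ash.
        At ash: go left to rye.
          At rye: no left child.
          At rye: go right to pear.
            At pear: go left to teak.
              At teak: go left to mint.
                mint is a leaf — visit mint.
              At teak: no right child.
              Visit teak.
            At pear: no right child.
            Visit pear.
          Visit rye.
        At ash: no right child.
        Visit ash.
      Visit rose.
    At fern: go right to aster.
      aster is a leaf — visit aster.
    Visit fern.
  Visit fir.
Visit tulip.
Full post-order sequence: hop, fig, moss, elm, cedar, mint, teak, pear, rye, ash, rose, aster, fern, fir, tulip.

fern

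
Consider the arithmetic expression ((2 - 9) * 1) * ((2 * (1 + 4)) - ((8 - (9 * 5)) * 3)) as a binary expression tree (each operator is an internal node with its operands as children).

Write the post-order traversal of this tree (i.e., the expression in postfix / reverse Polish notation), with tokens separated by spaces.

Post-order on an expression tree gives postfix notation: for each operator, emit left operand, right operand, then the operator.

2 9 - 1 * 2 1 4 + * 8 9 5 * - 3 * - *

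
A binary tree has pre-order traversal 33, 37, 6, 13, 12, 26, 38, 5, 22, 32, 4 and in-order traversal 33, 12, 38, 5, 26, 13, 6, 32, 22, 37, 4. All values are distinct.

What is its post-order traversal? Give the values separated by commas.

The first element of pre-order is the root; it splits in-order into left and right subtrees.
Root 33: left subtree has 0 nodes { }, right has 10 {12, 38, 5, 26, 13, 6, 32, 22, 37, 4}.
  Root 37: left subtree has 8 nodes {12, 38, 5, 26, 13, 6, 32, 22}, right has 1 {4}.
    Root 6: left subtree has 5 nodes {12, 38, 5, 26, 13}, right has 2 {32, 22}.
      Root 13: left subtree has 4 nodes {12, 38, 5, 26}, right has 0 { }.
        Root 12: left subtree has 0 nodes { }, right has 3 {38, 5, 26}.
          Root 26: left subtree has 2 nodes {38, 5}, right has 0 { }.
            Root 38: left subtree has 0 nodes { }, right has 1 {5}.
      Root 22: left subtree has 1 node {32}, right has 0 { }.

5, 38, 26, 12, 13, 32, 22, 6, 4, 37, 33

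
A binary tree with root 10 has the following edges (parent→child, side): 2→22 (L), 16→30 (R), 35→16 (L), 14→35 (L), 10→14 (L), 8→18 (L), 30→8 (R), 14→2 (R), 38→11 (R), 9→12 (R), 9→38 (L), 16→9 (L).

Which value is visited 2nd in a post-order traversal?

Post-order visits the left subtree, then the right subtree, then the node.
At 10: go left to 14.
  At 14: go left to 35.
    At 35: go left to 16.
      At 16: go left to 9.
        At 9: go left to 38.
          At 38: no left child.
          At 38: go right to 11.
            11 is a leaf — visit 11.
          Visit 38.
        At 9: go right to 12.
          12 is a leaf — visit 12.
        Visit 9.
      At 16: go right to 30.
        At 30: no left child.
        At 30: go right to 8.
          At 8: go left to 18.
            18 is a leaf — visit 18.
          At 8: no right child.
          Visit 8.
        Visit 30.
      Visit 16.
    At 35: no right child.
    Visit 35.
  At 14: go right to 2.
    At 2: go left to 22.
      22 is a leaf — visit 22.
    At 2: no right child.
    Visit 2.
  Visit 14.
At 10: no right child.
Visit 10.
Full post-order sequence: 11, 38, 12, 9, 18, 8, 30, 16, 35, 22, 2, 14, 10.

38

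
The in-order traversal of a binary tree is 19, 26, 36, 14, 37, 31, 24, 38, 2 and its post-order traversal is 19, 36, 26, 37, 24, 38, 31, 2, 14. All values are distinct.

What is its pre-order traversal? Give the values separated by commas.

14, 26, 19, 36, 2, 31, 37, 38, 24

The last element of post-order is the root; it splits in-order into left and right subtrees.
Root 14: left subtree has 3 nodes {19, 26, 36}, right has 5 {37, 31, 24, 38, 2}.
  Root 26: left subtree has 1 node {19}, right has 1 {36}.
  Root 2: left subtree has 4 nodes {37, 31, 24, 38}, right has 0 { }.
    Root 31: left subtree has 1 node {37}, right has 2 {24, 38}.
      Root 38: left subtree has 1 node {24}, right has 0 { }.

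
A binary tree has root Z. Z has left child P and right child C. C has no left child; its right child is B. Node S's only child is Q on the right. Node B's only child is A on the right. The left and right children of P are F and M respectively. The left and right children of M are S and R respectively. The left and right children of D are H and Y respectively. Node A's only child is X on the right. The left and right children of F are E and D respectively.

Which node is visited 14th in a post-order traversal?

Post-order visits the left subtree, then the right subtree, then the node.
At Z: go left to P.
  At P: go left to F.
    At F: go left to E.
      E is a leaf — visit E.
    At F: go right to D.
      At D: go left to H.
        H is a leaf — visit H.
      At D: go right to Y.
        Y is a leaf — visit Y.
      Visit D.
    Visit F.
  At P: go right to M.
    At M: go left to S.
      At S: no left child.
      At S: go right to Q.
        Q is a leaf — visit Q.
      Visit S.
    At M: go right to R.
      R is a leaf — visit R.
    Visit M.
  Visit P.
At Z: go right to C.
  At C: no left child.
  At C: go right to B.
    At B: no left child.
    At B: go right to A.
      At A: no left child.
      At A: go right to X.
        X is a leaf — visit X.
      Visit A.
    Visit B.
  Visit C.
Visit Z.
Full post-order sequence: E, H, Y, D, F, Q, S, R, M, P, X, A, B, C, Z.

C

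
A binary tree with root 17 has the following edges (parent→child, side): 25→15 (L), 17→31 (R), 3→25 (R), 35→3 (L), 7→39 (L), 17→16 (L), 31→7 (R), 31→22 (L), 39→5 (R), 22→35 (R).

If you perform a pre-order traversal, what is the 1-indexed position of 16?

Pre-order visits the node, then its left subtree, then its right subtree.
Visit 17.
At 17: go left to 16.
  16 is a leaf — visit 16.
At 17: go right to 31.
  Visit 31.
  At 31: go left to 22.
    Visit 22.
    At 22: no left child.
    At 22: go right to 35.
      Visit 35.
      At 35: go left to 3.
        Visit 3.
        At 3: no left child.
        At 3: go right to 25.
          Visit 25.
          At 25: go left to 15.
            15 is a leaf — visit 15.
          At 25: no right child.
      At 35: no right child.
  At 31: go right to 7.
    Visit 7.
    At 7: go left to 39.
      Visit 39.
      At 39: no left child.
      At 39: go right to 5.
        5 is a leaf — visit 5.
    At 7: no right child.
Full pre-order sequence: 17, 16, 31, 22, 35, 3, 25, 15, 7, 39, 5.

2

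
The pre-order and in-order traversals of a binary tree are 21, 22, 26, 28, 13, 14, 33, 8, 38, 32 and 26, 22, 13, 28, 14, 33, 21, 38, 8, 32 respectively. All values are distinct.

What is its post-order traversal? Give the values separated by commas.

The first element of pre-order is the root; it splits in-order into left and right subtrees.
Root 21: left subtree has 6 nodes {26, 22, 13, 28, 14, 33}, right has 3 {38, 8, 32}.
  Root 22: left subtree has 1 node {26}, right has 4 {13, 28, 14, 33}.
    Root 28: left subtree has 1 node {13}, right has 2 {14, 33}.
      Root 14: left subtree has 0 nodes { }, right has 1 {33}.
  Root 8: left subtree has 1 node {38}, right has 1 {32}.

26, 13, 33, 14, 28, 22, 38, 32, 8, 21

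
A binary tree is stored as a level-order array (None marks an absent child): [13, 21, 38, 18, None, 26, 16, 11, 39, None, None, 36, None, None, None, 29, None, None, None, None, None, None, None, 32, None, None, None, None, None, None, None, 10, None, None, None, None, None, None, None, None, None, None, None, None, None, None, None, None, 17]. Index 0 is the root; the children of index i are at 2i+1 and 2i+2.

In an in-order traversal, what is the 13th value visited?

In-order visits the left subtree, then the node, then the right subtree.
At 13: go left to 21.
  At 21: go left to 18.
    At 18: go left to 11.
      At 11: go left to 29.
        At 29: go left to 10.
          10 is a leaf — visit 10.
        Visit 29.
        At 29: no right child.
      Visit 11.
      At 11: no right child.
    Visit 18.
    At 18: go right to 39.
      39 is a leaf — visit 39.
  Visit 21.
  At 21: no right child.
Visit 13.
At 13: go right to 38.
  At 38: go left to 26.
    At 26: go left to 36.
      At 36: go left to 32.
        At 32: no left child.
        Visit 32.
        At 32: go right to 17.
          17 is a leaf — visit 17.
      Visit 36.
      At 36: no right child.
    Visit 26.
    At 26: no right child.
  Visit 38.
  At 38: go right to 16.
    16 is a leaf — visit 16.
Full in-order sequence: 10, 29, 11, 18, 39, 21, 13, 32, 17, 36, 26, 38, 16.

16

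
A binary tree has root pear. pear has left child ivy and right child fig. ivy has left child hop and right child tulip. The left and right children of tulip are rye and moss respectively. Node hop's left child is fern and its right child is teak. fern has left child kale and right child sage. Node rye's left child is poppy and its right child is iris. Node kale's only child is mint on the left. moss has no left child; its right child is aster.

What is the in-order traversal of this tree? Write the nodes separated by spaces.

In-order visits the left subtree, then the node, then the right subtree.
At pear: go left to ivy.
  At ivy: go left to hop.
    At hop: go left to fern.
      At fern: go left to kale.
        At kale: go left to mint.
          mint is a leaf — visit mint.
        Visit kale.
        At kale: no right child.
      Visit fern.
      At fern: go right to sage.
        sage is a leaf — visit sage.
    Visit hop.
    At hop: go right to teak.
      teak is a leaf — visit teak.
  Visit ivy.
  At ivy: go right to tulip.
    At tulip: go left to rye.
      At rye: go left to poppy.
        poppy is a leaf — visit poppy.
      Visit rye.
      At rye: go right to iris.
        iris is a leaf — visit iris.
    Visit tulip.
    At tulip: go right to moss.
      At moss: no left child.
      Visit moss.
      At moss: go right to aster.
        aster is a leaf — visit aster.
Visit pear.
At pear: go right to fig.
  fig is a leaf — visit fig.

mint kale fern sage hop teak ivy poppy rye iris tulip moss aster pear fig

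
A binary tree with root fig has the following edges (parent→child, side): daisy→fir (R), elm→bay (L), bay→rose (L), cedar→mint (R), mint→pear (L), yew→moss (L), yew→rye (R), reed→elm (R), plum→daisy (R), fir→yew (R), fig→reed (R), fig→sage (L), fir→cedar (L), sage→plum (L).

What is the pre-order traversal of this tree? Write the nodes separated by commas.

Pre-order visits the node, then its left subtree, then its right subtree.
Visit fig.
At fig: go left to sage.
  Visit sage.
  At sage: go left to plum.
    Visit plum.
    At plum: no left child.
    At plum: go right to daisy.
      Visit daisy.
      At daisy: no left child.
      At daisy: go right to fir.
        Visit fir.
        At fir: go left to cedar.
          Visit cedar.
          At cedar: no left child.
          At cedar: go right to mint.
            Visit mint.
            At mint: go left to pear.
              pear is a leaf — visit pear.
            At mint: no right child.
        At fir: go right to yew.
          Visit yew.
          At yew: go left to moss.
            moss is a leaf — visit moss.
          At yew: go right to rye.
            rye is a leaf — visit rye.
  At sage: no right child.
At fig: go right to reed.
  Visit reed.
  At reed: no left child.
  At reed: go right to elm.
    Visit elm.
    At elm: go left to bay.
      Visit bay.
      At bay: go left to rose.
        rose is a leaf — visit rose.
      At bay: no right child.
    At elm: no right child.

fig, sage, plum, daisy, fir, cedar, mint, pear, yew, moss, rye, reed, elm, bay, rose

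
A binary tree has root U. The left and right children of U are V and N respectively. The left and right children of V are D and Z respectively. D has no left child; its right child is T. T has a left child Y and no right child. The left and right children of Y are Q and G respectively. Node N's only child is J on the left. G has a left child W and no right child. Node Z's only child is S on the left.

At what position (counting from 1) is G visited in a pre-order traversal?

7

Pre-order visits the node, then its left subtree, then its right subtree.
Visit U.
At U: go left to V.
  Visit V.
  At V: go left to D.
    Visit D.
    At D: no left child.
    At D: go right to T.
      Visit T.
      At T: go left to Y.
        Visit Y.
        At Y: go left to Q.
          Q is a leaf — visit Q.
        At Y: go right to G.
          Visit G.
          At G: go left to W.
            W is a leaf — visit W.
          At G: no right child.
      At T: no right child.
  At V: go right to Z.
    Visit Z.
    At Z: go left to S.
      S is a leaf — visit S.
    At Z: no right child.
At U: go right to N.
  Visit N.
  At N: go left to J.
    J is a leaf — visit J.
  At N: no right child.
Full pre-order sequence: U, V, D, T, Y, Q, G, W, Z, S, N, J.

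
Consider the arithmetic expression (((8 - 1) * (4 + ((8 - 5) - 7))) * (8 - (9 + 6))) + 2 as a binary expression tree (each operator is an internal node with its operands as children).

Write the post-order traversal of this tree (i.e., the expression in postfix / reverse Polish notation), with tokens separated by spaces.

8 1 - 4 8 5 - 7 - + * 8 9 6 + - * 2 +

Post-order on an expression tree gives postfix notation: for each operator, emit left operand, right operand, then the operator.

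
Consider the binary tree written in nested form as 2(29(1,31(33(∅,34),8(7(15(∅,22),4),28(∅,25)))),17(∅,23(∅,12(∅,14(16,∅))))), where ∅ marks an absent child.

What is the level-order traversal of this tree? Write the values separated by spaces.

Level-order visits nodes level by level from the root, left to right within each level.
Level 0: 2
Level 1: 29, 17
Level 2: 1, 31, 23
Level 3: 33, 8, 12
Level 4: 34, 7, 28, 14
Level 5: 15, 4, 25, 16
Level 6: 22

2 29 17 1 31 23 33 8 12 34 7 28 14 15 4 25 16 22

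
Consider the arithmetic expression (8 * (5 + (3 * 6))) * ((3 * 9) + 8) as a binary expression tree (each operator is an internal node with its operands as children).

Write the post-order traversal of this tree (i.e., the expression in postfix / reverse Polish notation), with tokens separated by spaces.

Post-order on an expression tree gives postfix notation: for each operator, emit left operand, right operand, then the operator.

8 5 3 6 * + * 3 9 * 8 + *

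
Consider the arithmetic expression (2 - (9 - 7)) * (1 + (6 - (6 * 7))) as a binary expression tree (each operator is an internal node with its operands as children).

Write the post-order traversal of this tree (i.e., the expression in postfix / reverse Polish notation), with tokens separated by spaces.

Post-order on an expression tree gives postfix notation: for each operator, emit left operand, right operand, then the operator.

2 9 7 - - 1 6 6 7 * - + *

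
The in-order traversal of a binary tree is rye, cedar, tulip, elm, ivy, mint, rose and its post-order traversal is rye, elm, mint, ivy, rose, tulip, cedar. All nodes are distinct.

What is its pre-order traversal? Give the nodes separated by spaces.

cedar rye tulip rose ivy elm mint

The last element of post-order is the root; it splits in-order into left and right subtrees.
Root cedar: left subtree has 1 node {rye}, right has 5 {tulip, elm, ivy, mint, rose}.
  Root tulip: left subtree has 0 nodes { }, right has 4 {elm, ivy, mint, rose}.
    Root rose: left subtree has 3 nodes {elm, ivy, mint}, right has 0 { }.
      Root ivy: left subtree has 1 node {elm}, right has 1 {mint}.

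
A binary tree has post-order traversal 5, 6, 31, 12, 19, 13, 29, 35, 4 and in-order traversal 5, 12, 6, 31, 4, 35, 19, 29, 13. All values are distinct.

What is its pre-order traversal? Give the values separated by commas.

The last element of post-order is the root; it splits in-order into left and right subtrees.
Root 4: left subtree has 4 nodes {5, 12, 6, 31}, right has 4 {35, 19, 29, 13}.
  Root 12: left subtree has 1 node {5}, right has 2 {6, 31}.
    Root 31: left subtree has 1 node {6}, right has 0 { }.
  Root 35: left subtree has 0 nodes { }, right has 3 {19, 29, 13}.
    Root 29: left subtree has 1 node {19}, right has 1 {13}.

4, 12, 5, 31, 6, 35, 29, 19, 13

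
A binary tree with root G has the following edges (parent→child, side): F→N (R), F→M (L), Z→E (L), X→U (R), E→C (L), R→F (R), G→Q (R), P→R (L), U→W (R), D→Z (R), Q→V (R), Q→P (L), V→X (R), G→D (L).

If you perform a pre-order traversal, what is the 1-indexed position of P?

7

Pre-order visits the node, then its left subtree, then its right subtree.
Visit G.
At G: go left to D.
  Visit D.
  At D: no left child.
  At D: go right to Z.
    Visit Z.
    At Z: go left to E.
      Visit E.
      At E: go left to C.
        C is a leaf — visit C.
      At E: no right child.
    At Z: no right child.
At G: go right to Q.
  Visit Q.
  At Q: go left to P.
    Visit P.
    At P: go left to R.
      Visit R.
      At R: no left child.
      At R: go right to F.
        Visit F.
        At F: go left to M.
          M is a leaf — visit M.
        At F: go right to N.
          N is a leaf — visit N.
    At P: no right child.
  At Q: go right to V.
    Visit V.
    At V: no left child.
    At V: go right to X.
      Visit X.
      At X: no left child.
      At X: go right to U.
        Visit U.
        At U: no left child.
        At U: go right to W.
          W is a leaf — visit W.
Full pre-order sequence: G, D, Z, E, C, Q, P, R, F, M, N, V, X, U, W.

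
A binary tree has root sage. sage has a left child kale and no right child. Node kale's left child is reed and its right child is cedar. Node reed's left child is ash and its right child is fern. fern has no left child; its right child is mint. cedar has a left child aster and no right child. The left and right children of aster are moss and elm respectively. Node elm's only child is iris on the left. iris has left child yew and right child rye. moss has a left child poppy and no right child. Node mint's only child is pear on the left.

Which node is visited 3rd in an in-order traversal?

fern

In-order visits the left subtree, then the node, then the right subtree.
At sage: go left to kale.
  At kale: go left to reed.
    At reed: go left to ash.
      ash is a leaf — visit ash.
    Visit reed.
    At reed: go right to fern.
      At fern: no left child.
      Visit fern.
      At fern: go right to mint.
        At mint: go left to pear.
          pear is a leaf — visit pear.
        Visit mint.
        At mint: no right child.
  Visit kale.
  At kale: go right to cedar.
    At cedar: go left to aster.
      At aster: go left to moss.
        At moss: go left to poppy.
          poppy is a leaf — visit poppy.
        Visit moss.
        At moss: no right child.
      Visit aster.
      At aster: go right to elm.
        At elm: go left to iris.
          At iris: go left to yew.
            yew is a leaf — visit yew.
          Visit iris.
          At iris: go right to rye.
            rye is a leaf — visit rye.
        Visit elm.
        At elm: no right child.
    Visit cedar.
    At cedar: no right child.
Visit sage.
At sage: no right child.
Full in-order sequence: ash, reed, fern, pear, mint, kale, poppy, moss, aster, yew, iris, rye, elm, cedar, sage.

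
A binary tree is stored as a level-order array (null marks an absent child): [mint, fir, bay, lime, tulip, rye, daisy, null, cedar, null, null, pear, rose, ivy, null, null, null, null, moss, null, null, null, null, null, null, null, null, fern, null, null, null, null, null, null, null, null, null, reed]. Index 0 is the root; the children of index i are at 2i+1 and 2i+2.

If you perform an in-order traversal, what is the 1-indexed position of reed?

3

In-order visits the left subtree, then the node, then the right subtree.
At mint: go left to fir.
  At fir: go left to lime.
    At lime: no left child.
    Visit lime.
    At lime: go right to cedar.
      At cedar: no left child.
      Visit cedar.
      At cedar: go right to moss.
        At moss: go left to reed.
          reed is a leaf — visit reed.
        Visit moss.
        At moss: no right child.
  Visit fir.
  At fir: go right to tulip.
    tulip is a leaf — visit tulip.
Visit mint.
At mint: go right to bay.
  At bay: go left to rye.
    At rye: go left to pear.
      pear is a leaf — visit pear.
    Visit rye.
    At rye: go right to rose.
      rose is a leaf — visit rose.
  Visit bay.
  At bay: go right to daisy.
    At daisy: go left to ivy.
      At ivy: go left to fern.
        fern is a leaf — visit fern.
      Visit ivy.
      At ivy: no right child.
    Visit daisy.
    At daisy: no right child.
Full in-order sequence: lime, cedar, reed, moss, fir, tulip, mint, pear, rye, rose, bay, fern, ivy, daisy.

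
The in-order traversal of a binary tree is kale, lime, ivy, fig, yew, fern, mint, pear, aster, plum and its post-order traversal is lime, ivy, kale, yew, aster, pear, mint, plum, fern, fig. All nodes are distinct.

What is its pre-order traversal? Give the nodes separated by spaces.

The last element of post-order is the root; it splits in-order into left and right subtrees.
Root fig: left subtree has 3 nodes {kale, lime, ivy}, right has 6 {yew, fern, mint, pear, aster, plum}.
  Root kale: left subtree has 0 nodes { }, right has 2 {lime, ivy}.
    Root ivy: left subtree has 1 node {lime}, right has 0 { }.
  Root fern: left subtree has 1 node {yew}, right has 4 {mint, pear, aster, plum}.
    Root plum: left subtree has 3 nodes {mint, pear, aster}, right has 0 { }.
      Root mint: left subtree has 0 nodes { }, right has 2 {pear, aster}.
        Root pear: left subtree has 0 nodes { }, right has 1 {aster}.

fig kale ivy lime fern yew plum mint pear aster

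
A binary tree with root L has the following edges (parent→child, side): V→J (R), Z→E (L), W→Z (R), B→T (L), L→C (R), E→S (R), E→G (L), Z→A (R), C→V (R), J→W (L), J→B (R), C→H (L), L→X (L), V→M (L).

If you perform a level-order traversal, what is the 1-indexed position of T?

Level-order visits nodes level by level from the root, left to right within each level.
Level 0: L
Level 1: X, C
Level 2: H, V
Level 3: M, J
Level 4: W, B
Level 5: Z, T
Level 6: E, A
Level 7: G, S
Full level-order sequence: L, X, C, H, V, M, J, W, B, Z, T, E, A, G, S.

11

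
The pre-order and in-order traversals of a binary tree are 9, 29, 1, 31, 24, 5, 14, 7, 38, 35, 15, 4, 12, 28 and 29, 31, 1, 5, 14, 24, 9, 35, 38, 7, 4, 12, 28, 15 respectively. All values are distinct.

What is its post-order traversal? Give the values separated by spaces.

The first element of pre-order is the root; it splits in-order into left and right subtrees.
Root 9: left subtree has 6 nodes {29, 31, 1, 5, 14, 24}, right has 7 {35, 38, 7, 4, 12, 28, 15}.
  Root 29: left subtree has 0 nodes { }, right has 5 {31, 1, 5, 14, 24}.
    Root 1: left subtree has 1 node {31}, right has 3 {5, 14, 24}.
      Root 24: left subtree has 2 nodes {5, 14}, right has 0 { }.
        Root 5: left subtree has 0 nodes { }, right has 1 {14}.
  Root 7: left subtree has 2 nodes {35, 38}, right has 4 {4, 12, 28, 15}.
    Root 38: left subtree has 1 node {35}, right has 0 { }.
    Root 15: left subtree has 3 nodes {4, 12, 28}, right has 0 { }.
      Root 4: left subtree has 0 nodes { }, right has 2 {12, 28}.
        Root 12: left subtree has 0 nodes { }, right has 1 {28}.

31 14 5 24 1 29 35 38 28 12 4 15 7 9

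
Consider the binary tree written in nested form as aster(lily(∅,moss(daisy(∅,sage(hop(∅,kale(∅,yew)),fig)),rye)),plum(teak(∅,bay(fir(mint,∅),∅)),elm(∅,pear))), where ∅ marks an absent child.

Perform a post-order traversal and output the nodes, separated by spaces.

Post-order visits the left subtree, then the right subtree, then the node.
At aster: go left to lily.
  At lily: no left child.
  At lily: go right to moss.
    At moss: go left to daisy.
      At daisy: no left child.
      At daisy: go right to sage.
        At sage: go left to hop.
          At hop: no left child.
          At hop: go right to kale.
            At kale: no left child.
            At kale: go right to yew.
              yew is a leaf — visit yew.
            Visit kale.
          Visit hop.
        At sage: go right to fig.
          fig is a leaf — visit fig.
        Visit sage.
      Visit daisy.
    At moss: go right to rye.
      rye is a leaf — visit rye.
    Visit moss.
  Visit lily.
At aster: go right to plum.
  At plum: go left to teak.
    At teak: no left child.
    At teak: go right to bay.
      At bay: go left to fir.
        At fir: go left to mint.
          mint is a leaf — visit mint.
        At fir: no right child.
        Visit fir.
      At bay: no right child.
      Visit bay.
    Visit teak.
  At plum: go right to elm.
    At elm: no left child.
    At elm: go right to pear.
      pear is a leaf — visit pear.
    Visit elm.
  Visit plum.
Visit aster.

yew kale hop fig sage daisy rye moss lily mint fir bay teak pear elm plum aster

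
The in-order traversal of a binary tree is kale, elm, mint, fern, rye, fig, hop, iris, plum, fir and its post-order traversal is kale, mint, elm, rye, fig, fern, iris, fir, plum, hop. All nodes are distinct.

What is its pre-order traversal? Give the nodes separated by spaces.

hop fern elm kale mint fig rye plum iris fir

The last element of post-order is the root; it splits in-order into left and right subtrees.
Root hop: left subtree has 6 nodes {kale, elm, mint, fern, rye, fig}, right has 3 {iris, plum, fir}.
  Root fern: left subtree has 3 nodes {kale, elm, mint}, right has 2 {rye, fig}.
    Root elm: left subtree has 1 node {kale}, right has 1 {mint}.
    Root fig: left subtree has 1 node {rye}, right has 0 { }.
  Root plum: left subtree has 1 node {iris}, right has 1 {fir}.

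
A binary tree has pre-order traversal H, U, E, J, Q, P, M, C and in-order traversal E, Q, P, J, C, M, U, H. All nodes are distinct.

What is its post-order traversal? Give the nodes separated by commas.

The first element of pre-order is the root; it splits in-order into left and right subtrees.
Root H: left subtree has 7 nodes {E, Q, P, J, C, M, U}, right has 0 { }.
  Root U: left subtree has 6 nodes {E, Q, P, J, C, M}, right has 0 { }.
    Root E: left subtree has 0 nodes { }, right has 5 {Q, P, J, C, M}.
      Root J: left subtree has 2 nodes {Q, P}, right has 2 {C, M}.
        Root Q: left subtree has 0 nodes { }, right has 1 {P}.
        Root M: left subtree has 1 node {C}, right has 0 { }.

P, Q, C, M, J, E, U, H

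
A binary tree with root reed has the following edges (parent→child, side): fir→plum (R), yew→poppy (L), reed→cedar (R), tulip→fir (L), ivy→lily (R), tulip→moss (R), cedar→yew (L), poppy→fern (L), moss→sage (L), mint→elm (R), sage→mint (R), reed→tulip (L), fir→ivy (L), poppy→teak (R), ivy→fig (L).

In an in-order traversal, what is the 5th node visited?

plum

In-order visits the left subtree, then the node, then the right subtree.
At reed: go left to tulip.
  At tulip: go left to fir.
    At fir: go left to ivy.
      At ivy: go left to fig.
        fig is a leaf — visit fig.
      Visit ivy.
      At ivy: go right to lily.
        lily is a leaf — visit lily.
    Visit fir.
    At fir: go right to plum.
      plum is a leaf — visit plum.
  Visit tulip.
  At tulip: go right to moss.
    At moss: go left to sage.
      At sage: no left child.
      Visit sage.
      At sage: go right to mint.
        At mint: no left child.
        Visit mint.
        At mint: go right to elm.
          elm is a leaf — visit elm.
    Visit moss.
    At moss: no right child.
Visit reed.
At reed: go right to cedar.
  At cedar: go left to yew.
    At yew: go left to poppy.
      At poppy: go left to fern.
        fern is a leaf — visit fern.
      Visit poppy.
      At poppy: go right to teak.
        teak is a leaf — visit teak.
    Visit yew.
    At yew: no right child.
  Visit cedar.
  At cedar: no right child.
Full in-order sequence: fig, ivy, lily, fir, plum, tulip, sage, mint, elm, moss, reed, fern, poppy, teak, yew, cedar.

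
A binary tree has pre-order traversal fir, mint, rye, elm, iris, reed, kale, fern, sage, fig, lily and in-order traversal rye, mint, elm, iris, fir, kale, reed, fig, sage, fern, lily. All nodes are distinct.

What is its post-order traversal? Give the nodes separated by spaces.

rye iris elm mint kale fig sage lily fern reed fir

The first element of pre-order is the root; it splits in-order into left and right subtrees.
Root fir: left subtree has 4 nodes {rye, mint, elm, iris}, right has 6 {kale, reed, fig, sage, fern, lily}.
  Root mint: left subtree has 1 node {rye}, right has 2 {elm, iris}.
    Root elm: left subtree has 0 nodes { }, right has 1 {iris}.
  Root reed: left subtree has 1 node {kale}, right has 4 {fig, sage, fern, lily}.
    Root fern: left subtree has 2 nodes {fig, sage}, right has 1 {lily}.
      Root sage: left subtree has 1 node {fig}, right has 0 { }.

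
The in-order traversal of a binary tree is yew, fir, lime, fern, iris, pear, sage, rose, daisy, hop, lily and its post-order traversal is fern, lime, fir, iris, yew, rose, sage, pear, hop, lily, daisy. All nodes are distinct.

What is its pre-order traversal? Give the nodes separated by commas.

daisy, pear, yew, iris, fir, lime, fern, sage, rose, lily, hop

The last element of post-order is the root; it splits in-order into left and right subtrees.
Root daisy: left subtree has 8 nodes {yew, fir, lime, fern, iris, pear, sage, rose}, right has 2 {hop, lily}.
  Root pear: left subtree has 5 nodes {yew, fir, lime, fern, iris}, right has 2 {sage, rose}.
    Root yew: left subtree has 0 nodes { }, right has 4 {fir, lime, fern, iris}.
      Root iris: left subtree has 3 nodes {fir, lime, fern}, right has 0 { }.
        Root fir: left subtree has 0 nodes { }, right has 2 {lime, fern}.
          Root lime: left subtree has 0 nodes { }, right has 1 {fern}.
    Root sage: left subtree has 0 nodes { }, right has 1 {rose}.
  Root lily: left subtree has 1 node {hop}, right has 0 { }.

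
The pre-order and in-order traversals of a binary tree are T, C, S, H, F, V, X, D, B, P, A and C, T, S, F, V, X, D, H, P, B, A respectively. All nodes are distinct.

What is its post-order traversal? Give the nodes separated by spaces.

C D X V F P A B H S T

The first element of pre-order is the root; it splits in-order into left and right subtrees.
Root T: left subtree has 1 node {C}, right has 9 {S, F, V, X, D, H, P, B, A}.
  Root S: left subtree has 0 nodes { }, right has 8 {F, V, X, D, H, P, B, A}.
    Root H: left subtree has 4 nodes {F, V, X, D}, right has 3 {P, B, A}.
      Root F: left subtree has 0 nodes { }, right has 3 {V, X, D}.
        Root V: left subtree has 0 nodes { }, right has 2 {X, D}.
          Root X: left subtree has 0 nodes { }, right has 1 {D}.
      Root B: left subtree has 1 node {P}, right has 1 {A}.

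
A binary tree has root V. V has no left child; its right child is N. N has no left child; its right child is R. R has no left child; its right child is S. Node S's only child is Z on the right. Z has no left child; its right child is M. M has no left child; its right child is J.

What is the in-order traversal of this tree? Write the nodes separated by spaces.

In-order visits the left subtree, then the node, then the right subtree.
At V: no left child.
Visit V.
At V: go right to N.
  At N: no left child.
  Visit N.
  At N: go right to R.
    At R: no left child.
    Visit R.
    At R: go right to S.
      At S: no left child.
      Visit S.
      At S: go right to Z.
        At Z: no left child.
        Visit Z.
        At Z: go right to M.
          At M: no left child.
          Visit M.
          At M: go right to J.
            J is a leaf — visit J.

V N R S Z M J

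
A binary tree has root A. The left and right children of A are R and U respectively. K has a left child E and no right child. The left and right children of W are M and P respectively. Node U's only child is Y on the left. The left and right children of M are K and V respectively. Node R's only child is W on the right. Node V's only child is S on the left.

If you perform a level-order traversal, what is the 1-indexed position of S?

Level-order visits nodes level by level from the root, left to right within each level.
Level 0: A
Level 1: R, U
Level 2: W, Y
Level 3: M, P
Level 4: K, V
Level 5: E, S
Full level-order sequence: A, R, U, W, Y, M, P, K, V, E, S.

11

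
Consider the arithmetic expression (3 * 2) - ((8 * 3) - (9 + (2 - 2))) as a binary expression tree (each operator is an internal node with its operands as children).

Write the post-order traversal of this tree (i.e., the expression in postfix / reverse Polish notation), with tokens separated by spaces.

Post-order on an expression tree gives postfix notation: for each operator, emit left operand, right operand, then the operator.

3 2 * 8 3 * 9 2 2 - + - -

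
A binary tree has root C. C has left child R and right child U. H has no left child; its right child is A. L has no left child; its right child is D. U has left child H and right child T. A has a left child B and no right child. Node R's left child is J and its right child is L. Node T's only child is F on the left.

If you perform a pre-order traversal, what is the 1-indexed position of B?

9

Pre-order visits the node, then its left subtree, then its right subtree.
Visit C.
At C: go left to R.
  Visit R.
  At R: go left to J.
    J is a leaf — visit J.
  At R: go right to L.
    Visit L.
    At L: no left child.
    At L: go right to D.
      D is a leaf — visit D.
At C: go right to U.
  Visit U.
  At U: go left to H.
    Visit H.
    At H: no left child.
    At H: go right to A.
      Visit A.
      At A: go left to B.
        B is a leaf — visit B.
      At A: no right child.
  At U: go right to T.
    Visit T.
    At T: go left to F.
      F is a leaf — visit F.
    At T: no right child.
Full pre-order sequence: C, R, J, L, D, U, H, A, B, T, F.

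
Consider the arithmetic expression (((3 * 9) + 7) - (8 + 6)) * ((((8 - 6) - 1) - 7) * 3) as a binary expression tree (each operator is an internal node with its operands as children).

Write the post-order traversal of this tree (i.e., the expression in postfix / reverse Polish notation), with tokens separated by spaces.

Post-order on an expression tree gives postfix notation: for each operator, emit left operand, right operand, then the operator.

3 9 * 7 + 8 6 + - 8 6 - 1 - 7 - 3 * *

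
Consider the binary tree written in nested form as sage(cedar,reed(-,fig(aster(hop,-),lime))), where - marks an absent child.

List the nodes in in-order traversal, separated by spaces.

In-order visits the left subtree, then the node, then the right subtree.
At sage: go left to cedar.
  cedar is a leaf — visit cedar.
Visit sage.
At sage: go right to reed.
  At reed: no left child.
  Visit reed.
  At reed: go right to fig.
    At fig: go left to aster.
      At aster: go left to hop.
        hop is a leaf — visit hop.
      Visit aster.
      At aster: no right child.
    Visit fig.
    At fig: go right to lime.
      lime is a leaf — visit lime.

cedar sage reed hop aster fig lime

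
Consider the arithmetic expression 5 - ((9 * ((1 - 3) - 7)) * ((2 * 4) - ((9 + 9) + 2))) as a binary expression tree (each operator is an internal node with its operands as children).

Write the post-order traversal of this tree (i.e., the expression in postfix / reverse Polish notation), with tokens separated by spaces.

Post-order on an expression tree gives postfix notation: for each operator, emit left operand, right operand, then the operator.

5 9 1 3 - 7 - * 2 4 * 9 9 + 2 + - * -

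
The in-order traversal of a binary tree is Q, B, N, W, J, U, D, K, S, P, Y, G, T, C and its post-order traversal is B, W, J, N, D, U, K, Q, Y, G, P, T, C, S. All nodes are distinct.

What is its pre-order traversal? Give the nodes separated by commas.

S, Q, K, U, N, B, J, W, D, C, T, P, G, Y

The last element of post-order is the root; it splits in-order into left and right subtrees.
Root S: left subtree has 8 nodes {Q, B, N, W, J, U, D, K}, right has 5 {P, Y, G, T, C}.
  Root Q: left subtree has 0 nodes { }, right has 7 {B, N, W, J, U, D, K}.
    Root K: left subtree has 6 nodes {B, N, W, J, U, D}, right has 0 { }.
      Root U: left subtree has 4 nodes {B, N, W, J}, right has 1 {D}.
        Root N: left subtree has 1 node {B}, right has 2 {W, J}.
          Root J: left subtree has 1 node {W}, right has 0 { }.
  Root C: left subtree has 4 nodes {P, Y, G, T}, right has 0 { }.
    Root T: left subtree has 3 nodes {P, Y, G}, right has 0 { }.
      Root P: left subtree has 0 nodes { }, right has 2 {Y, G}.
        Root G: left subtree has 1 node {Y}, right has 0 { }.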